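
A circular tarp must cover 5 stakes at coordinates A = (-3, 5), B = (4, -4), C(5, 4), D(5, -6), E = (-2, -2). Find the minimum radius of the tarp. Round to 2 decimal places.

6.80

The farthest pair is A–D with squared distance 185. The circle on this segment as diameter has centre (1, -0.5) and r² = 185/4 = 46.25.
Check B: distance² to centre = 21.25 ≤ 46.25, so it lies inside.
All remaining points lie in this disk, and no smaller disk contains both endpoints, so this is the minimum enclosing circle.
r = √(46.25) ≈ 6.80.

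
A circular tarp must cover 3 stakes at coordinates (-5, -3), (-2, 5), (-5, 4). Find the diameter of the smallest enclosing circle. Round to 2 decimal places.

8.54

Call the three points A, B, C in the order given.
Side lengths²: AB² = 73, AC² = 49, BC² = 10.
Since AB² = 73 ≥ 49 + 10 = 59, the angle opposite AB is not acute, so the smallest enclosing circle has AB as diameter.
Centre = midpoint of AB = (-3.5, 1), r² = 73/4 = 18.25.
Diameter = 2r = 2√(18.25) ≈ 8.54.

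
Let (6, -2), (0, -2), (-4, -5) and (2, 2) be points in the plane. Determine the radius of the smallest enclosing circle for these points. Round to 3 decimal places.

5.236

The minimum enclosing circle of a finite set is fixed by two of the points (as a diameter) or three (as a circumcircle).
The minimum enclosing circle is determined by three boundary points: (6, -2), (-4, -5), (2, 2).
Their circumcentre is (23/26, -81/26) with r² = 9265/338.
The farthest remaining point (0, -2) is at distance² 685/338 ≤ 9265/338.
r = √(9265/338) ≈ 5.236.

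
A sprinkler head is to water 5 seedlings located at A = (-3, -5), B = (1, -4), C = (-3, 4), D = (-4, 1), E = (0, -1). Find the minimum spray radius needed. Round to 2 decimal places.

4.61

A smallest enclosing disk is always determined by at most three of the input points on its boundary.
The minimum enclosing circle is determined by three boundary points: A, B, C.
Their circumcentre is (-2, -0.5) with r² = 21.25.
The farthest remaining point D is at distance² 6.25 ≤ 21.25.
r = √(21.25) ≈ 4.61.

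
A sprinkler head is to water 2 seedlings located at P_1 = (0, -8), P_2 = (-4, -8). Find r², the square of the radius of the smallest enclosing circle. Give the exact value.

4

The smallest circle enclosing two points has them as diameter endpoints.
Centre = midpoint = (-2, -8); r² = |P_1P_2|²/4 = 16/4 = 4.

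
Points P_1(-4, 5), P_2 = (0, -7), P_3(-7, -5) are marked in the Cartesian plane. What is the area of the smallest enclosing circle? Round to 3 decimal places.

Side lengths²: P_1P_2² = 160, P_1P_3² = 109, P_2P_3² = 53.
Since P_1P_2² = 160 < 109 + 53 = 162, the triangle is acute, so the smallest enclosing circle is the circumcircle.
Circumcentre = (-79/38, -39/38), r² = 28885/722.
Area = π·r² = π·28885/722 ≈ 125.685.

125.685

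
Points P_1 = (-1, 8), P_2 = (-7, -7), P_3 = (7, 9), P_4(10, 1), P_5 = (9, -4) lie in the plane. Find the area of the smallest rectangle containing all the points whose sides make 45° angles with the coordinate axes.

330

In coordinates u = x + y, v = x − y the rectangle is axis-aligned; the map (x,y)→(u,v) scales areas by 2.
u-values: 7, -14, 16, 11, 5; range = 16 − (-14) = 30.
v-values: -9, 0, -2, 9, 13; range = 13 − (-9) = 22.
Area = (30 × 22) / 2 = 330.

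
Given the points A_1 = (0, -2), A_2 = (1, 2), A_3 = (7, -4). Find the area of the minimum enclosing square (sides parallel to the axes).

The bounding box has width 7 and height 6.
An axis-aligned square enclosing the set must have side ≥ max(width, height).
So the minimum side is max(7, 6) = 7.
Area = 7² = 49.

49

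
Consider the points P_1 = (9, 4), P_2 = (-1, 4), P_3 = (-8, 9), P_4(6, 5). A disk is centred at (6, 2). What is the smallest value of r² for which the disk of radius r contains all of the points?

The required radius is the distance from (6, 2) to the farthest point.
Squared distances: 13, 53, 245, 9.
Maximum is 245, attained at P_3.

245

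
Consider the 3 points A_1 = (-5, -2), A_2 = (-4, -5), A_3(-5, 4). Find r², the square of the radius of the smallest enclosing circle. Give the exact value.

Side lengths²: A_1A_2² = 10, A_1A_3² = 36, A_2A_3² = 82.
Since A_2A_3² = 82 ≥ 36 + 10 = 46, the angle opposite A_2A_3 is not acute, so the smallest enclosing circle has A_2A_3 as diameter.
Centre = midpoint of A_2A_3 = (-4.5, -0.5), r² = 82/4 = 20.5.

20.5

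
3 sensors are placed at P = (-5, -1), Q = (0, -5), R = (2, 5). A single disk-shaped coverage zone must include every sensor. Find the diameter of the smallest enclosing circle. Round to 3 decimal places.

10.380

Side lengths²: PQ² = 41, PR² = 85, QR² = 104.
Since QR² = 104 < 85 + 41 = 126, the triangle is acute, so the smallest enclosing circle is the circumcircle.
Circumcentre = (3/58, 11/58), r² = 45305/1682.
Diameter = 2r = 2√(45305/1682) ≈ 10.380.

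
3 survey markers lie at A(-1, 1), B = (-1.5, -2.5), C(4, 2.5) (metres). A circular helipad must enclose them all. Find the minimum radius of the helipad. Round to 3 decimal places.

3.717

Side lengths²: AB² = 12.5, AC² = 27.25, BC² = 55.25.
Since BC² = 55.25 ≥ 27.25 + 12.5 = 39.75, the angle opposite BC is not acute, so the smallest enclosing circle has BC as diameter.
Centre = midpoint of BC = (1.25, 0), r² = 55.25/4 = 13.8125.
r = √(13.8125) ≈ 3.717.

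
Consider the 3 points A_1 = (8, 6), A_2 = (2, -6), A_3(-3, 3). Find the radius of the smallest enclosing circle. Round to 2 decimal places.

Side lengths²: A_1A_2² = 180, A_1A_3² = 130, A_2A_3² = 106.
Since A_1A_2² = 180 < 130 + 106 = 236, the triangle is acute, so the smallest enclosing circle is the circumcircle.
Circumcentre = (67/19, 14/19), r² = 17225/361.
r = √(17225/361) ≈ 6.91.

6.91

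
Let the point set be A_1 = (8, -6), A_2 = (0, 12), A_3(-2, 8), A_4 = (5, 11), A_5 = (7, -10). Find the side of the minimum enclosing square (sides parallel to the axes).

22

The bounding box has width 10 and height 22.
An axis-aligned square enclosing the set must have side ≥ max(width, height).
So the minimum side is max(10, 22) = 22.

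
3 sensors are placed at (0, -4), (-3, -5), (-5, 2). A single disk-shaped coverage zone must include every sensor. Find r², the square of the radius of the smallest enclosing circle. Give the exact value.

16165/1058

Call the three points A, B, C in the order given.
Side lengths²: AB² = 10, AC² = 61, BC² = 53.
Since AC² = 61 < 53 + 10 = 63, the triangle is acute, so the smallest enclosing circle is the circumcircle.
Circumcentre = (-121/46, -51/46), r² = 16165/1058.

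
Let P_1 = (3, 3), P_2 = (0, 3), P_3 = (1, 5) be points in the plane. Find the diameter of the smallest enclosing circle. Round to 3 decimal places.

3.162

Side lengths²: P_1P_2² = 9, P_1P_3² = 8, P_2P_3² = 5.
Since P_1P_2² = 9 < 8 + 5 = 13, the triangle is acute, so the smallest enclosing circle is the circumcircle.
Circumcentre = (1.5, 3.5), r² = 2.5.
Diameter = 2r = 2√(2.5) ≈ 3.162.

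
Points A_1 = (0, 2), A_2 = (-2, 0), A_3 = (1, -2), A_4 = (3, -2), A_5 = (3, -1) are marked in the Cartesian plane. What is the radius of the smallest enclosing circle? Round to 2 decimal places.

The minimum enclosing circle is determined by three boundary points: A_1, A_2, A_4.
Their circumcentre is (9/14, -9/14) with r² = 725/98.
The farthest remaining point A_5 is at distance² 557/98 ≤ 725/98.
r = √(725/98) ≈ 2.72.

2.72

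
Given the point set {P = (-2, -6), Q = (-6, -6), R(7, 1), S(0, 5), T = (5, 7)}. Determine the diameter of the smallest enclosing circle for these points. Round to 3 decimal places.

17.029

A smallest enclosing disk is always determined by at most three of the input points on its boundary.
The farthest pair is Q–T with squared distance 290. The circle on this segment as diameter has centre (-0.5, 0.5) and r² = 290/4 = 72.5.
Check P: distance² to centre = 44.5 ≤ 72.5, so it lies inside.
All remaining points lie in this disk, and no smaller disk contains both endpoints, so this is the minimum enclosing circle.
Diameter = 2r = 2√(72.5) ≈ 17.029.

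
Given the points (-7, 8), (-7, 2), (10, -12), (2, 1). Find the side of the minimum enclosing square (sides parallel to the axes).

20

The bounding box has width 17 and height 20.
An axis-aligned square enclosing the set must have side ≥ max(width, height).
So the minimum side is max(17, 20) = 20.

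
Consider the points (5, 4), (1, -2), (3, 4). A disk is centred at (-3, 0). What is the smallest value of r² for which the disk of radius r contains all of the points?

80

The required radius is the distance from (-3, 0) to the farthest point.
Squared distances: 80, 20, 52.
Maximum is 80, attained at (5, 4).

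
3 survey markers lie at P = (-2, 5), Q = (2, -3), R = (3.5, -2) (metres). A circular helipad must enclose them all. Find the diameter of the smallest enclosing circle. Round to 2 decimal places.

Side lengths²: PQ² = 80, PR² = 79.25, QR² = 3.25.
Since PQ² = 80 < 79.25 + 3.25 = 82.5, the triangle is acute, so the smallest enclosing circle is the circumcircle.
Circumcentre = (0.3125, 1.15625), r² = 20.1220703125.
Diameter = 2r = 2√(20.1220703125) ≈ 8.97.

8.97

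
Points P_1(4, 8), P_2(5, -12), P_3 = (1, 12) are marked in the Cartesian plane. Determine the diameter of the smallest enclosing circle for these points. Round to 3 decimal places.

Side lengths²: P_1P_2² = 401, P_1P_3² = 25, P_2P_3² = 592.
Since P_2P_3² = 592 ≥ 401 + 25 = 426, the angle opposite P_2P_3 is not acute, so the smallest enclosing circle has P_2P_3 as diameter.
Centre = midpoint of P_2P_3 = (3, 0), r² = 592/4 = 148.
Diameter = 2r = 2√148 ≈ 24.331.

24.331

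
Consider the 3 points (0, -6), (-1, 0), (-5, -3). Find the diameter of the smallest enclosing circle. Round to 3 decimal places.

Call the three points A, B, C in the order given.
Side lengths²: AB² = 37, AC² = 34, BC² = 25.
Since AB² = 37 < 34 + 25 = 59, the triangle is acute, so the smallest enclosing circle is the circumcircle.
Circumcentre = (-31/18, -173/54), r² = 15725/1458.
Diameter = 2r = 2√(15725/1458) ≈ 6.568.

6.568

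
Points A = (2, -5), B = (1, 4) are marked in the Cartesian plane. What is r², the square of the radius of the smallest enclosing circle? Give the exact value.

20.5

The smallest circle enclosing two points has them as diameter endpoints.
Centre = midpoint = (1.5, -0.5); r² = |AB|²/4 = 82/4 = 20.5.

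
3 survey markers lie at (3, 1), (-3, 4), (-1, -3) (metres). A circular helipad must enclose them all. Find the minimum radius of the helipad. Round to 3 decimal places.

3.837

Call the three points A, B, C in the order given.
Side lengths²: AB² = 45, AC² = 32, BC² = 53.
Since BC² = 53 < 45 + 32 = 77, the triangle is acute, so the smallest enclosing circle is the circumcircle.
Circumcentre = (-5/6, 5/6), r² = 265/18.
r = √(265/18) ≈ 3.837.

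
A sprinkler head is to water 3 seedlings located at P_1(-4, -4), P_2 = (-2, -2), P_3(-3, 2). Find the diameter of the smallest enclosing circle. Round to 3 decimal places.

Side lengths²: P_1P_2² = 8, P_1P_3² = 37, P_2P_3² = 17.
Since P_1P_3² = 37 ≥ 17 + 8 = 25, the angle opposite P_1P_3 is not acute, so the smallest enclosing circle has P_1P_3 as diameter.
Centre = midpoint of P_1P_3 = (-3.5, -1), r² = 37/4 = 9.25.
Diameter = 2r = 2√(9.25) ≈ 6.083.

6.083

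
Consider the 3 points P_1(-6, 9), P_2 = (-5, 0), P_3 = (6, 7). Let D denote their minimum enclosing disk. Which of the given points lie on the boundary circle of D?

Side lengths²: P_1P_2² = 82, P_1P_3² = 148, P_2P_3² = 170.
Since P_2P_3² = 170 < 148 + 82 = 230, the triangle is acute, so the smallest enclosing circle is the circumcircle.
Circumcentre = (-26/53, 268/53), r² = 128945/2809.
The points at distance exactly r from the centre are P_1, P_2, P_3 — 3 points.

P_1, P_2, P_3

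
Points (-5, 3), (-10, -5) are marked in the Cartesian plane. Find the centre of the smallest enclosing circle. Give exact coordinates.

The smallest circle enclosing two points has them as diameter endpoints.
Centre = midpoint = (-7.5, -1); r² = |(-5, 3)−(-10, -5)|²/4 = 89/4 = 22.25.
Centre = (-7.5, -1).

(-7.5, -1)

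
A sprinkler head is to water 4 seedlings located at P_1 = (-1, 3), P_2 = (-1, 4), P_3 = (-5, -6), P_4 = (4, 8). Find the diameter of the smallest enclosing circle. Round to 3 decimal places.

16.643

The minimum enclosing circle of a finite set is fixed by two of the points (as a diameter) or three (as a circumcircle).
The farthest pair is P_3–P_4 with squared distance 277. The circle on this segment as diameter has centre (-0.5, 1) and r² = 277/4 = 69.25.
Check P_1: distance² to centre = 4.25 ≤ 69.25, so it lies inside.
All remaining points lie in this disk, and no smaller disk contains both endpoints, so this is the minimum enclosing circle.
Diameter = 2r = 2√(69.25) ≈ 16.643.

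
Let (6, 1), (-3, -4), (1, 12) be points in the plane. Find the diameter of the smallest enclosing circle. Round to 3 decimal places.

16.492

Call the three points A, B, C in the order given.
Side lengths²: AB² = 106, AC² = 146, BC² = 272.
Since BC² = 272 ≥ 146 + 106 = 252, the angle opposite BC is not acute, so the smallest enclosing circle has BC as diameter.
Centre = midpoint of BC = (-1, 4), r² = 272/4 = 68.
Diameter = 2r = 2√68 ≈ 16.492.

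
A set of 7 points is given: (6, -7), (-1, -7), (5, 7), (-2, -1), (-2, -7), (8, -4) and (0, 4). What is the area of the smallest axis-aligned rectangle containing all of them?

x ranges over [-2, 8], width 10.
y ranges over [-7, 7], height 14.
Area = 10 × 14 = 140.

140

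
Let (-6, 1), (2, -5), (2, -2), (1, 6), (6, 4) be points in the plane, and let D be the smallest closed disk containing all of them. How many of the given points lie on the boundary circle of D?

3

The minimum enclosing circle of a finite set is fixed by two of the points (as a diameter) or three (as a circumcircle).
The minimum enclosing circle is determined by three boundary points: (-6, 1), (2, -5), (6, 4).
Their circumcentre is (0.34375, 1.125) with r² = 40.2587890625.
The farthest remaining point (1, 6) is at distance² 24.1962890625 ≤ 40.2587890625.
The points at distance exactly r from the centre are (-6, 1), (2, -5), (6, 4) — 3 points.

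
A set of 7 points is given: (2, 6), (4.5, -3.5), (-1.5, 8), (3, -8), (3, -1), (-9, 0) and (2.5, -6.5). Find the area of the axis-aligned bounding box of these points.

x ranges over [-9, 4.5], width 13.5.
y ranges over [-8, 8], height 16.
Area = 13.5 × 16 = 216.

216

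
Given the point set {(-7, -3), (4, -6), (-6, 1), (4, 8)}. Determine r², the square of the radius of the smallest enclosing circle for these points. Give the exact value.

65

By Welzl's lemma the MEC is supported by two points (diametrically opposite) or three points (on a circumcircle).
The minimum enclosing circle is determined by three boundary points: (-7, -3), (4, -6), (4, 8).
Their circumcentre is (0, 1) with r² = 65.
The farthest remaining point (-6, 1) is at distance² 36 ≤ 65.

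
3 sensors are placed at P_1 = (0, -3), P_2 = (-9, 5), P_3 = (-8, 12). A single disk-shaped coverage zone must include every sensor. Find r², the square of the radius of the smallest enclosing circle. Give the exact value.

Side lengths²: P_1P_2² = 145, P_1P_3² = 289, P_2P_3² = 50.
Since P_1P_3² = 289 ≥ 145 + 50 = 195, the angle opposite P_1P_3 is not acute, so the smallest enclosing circle has P_1P_3 as diameter.
Centre = midpoint of P_1P_3 = (-4, 4.5), r² = 289/4 = 72.25.

72.25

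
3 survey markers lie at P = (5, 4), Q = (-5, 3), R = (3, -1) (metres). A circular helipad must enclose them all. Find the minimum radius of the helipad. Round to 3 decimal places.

5.042

Side lengths²: PQ² = 101, PR² = 29, QR² = 80.
Since PQ² = 101 < 80 + 29 = 109, the triangle is acute, so the smallest enclosing circle is the circumcircle.
Circumcentre = (1/24, 37/12), r² = 14645/576.
r = √(14645/576) ≈ 5.042.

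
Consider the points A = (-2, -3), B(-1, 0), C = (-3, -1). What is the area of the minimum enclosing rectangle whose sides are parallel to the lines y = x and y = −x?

6

In coordinates u = x + y, v = x − y the rectangle is axis-aligned; the map (x,y)→(u,v) scales areas by 2.
u-values: -5, -1, -4; range = -1 − (-5) = 4.
v-values: 1, -1, -2; range = 1 − (-2) = 3.
Area = (4 × 3) / 2 = 6.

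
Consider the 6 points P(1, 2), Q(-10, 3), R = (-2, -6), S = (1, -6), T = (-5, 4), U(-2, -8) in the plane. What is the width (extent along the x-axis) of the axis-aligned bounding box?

max x = 1, min x = -10, so width = 11.

11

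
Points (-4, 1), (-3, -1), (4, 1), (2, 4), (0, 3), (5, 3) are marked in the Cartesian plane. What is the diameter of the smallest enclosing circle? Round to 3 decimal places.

9.220

By Welzl's lemma the MEC is supported by two points (diametrically opposite) or three points (on a circumcircle).
The farthest pair is (-4, 1)–(5, 3) with squared distance 85. The circle on this segment as diameter has centre (0.5, 2) and r² = 85/4 = 21.25.
Check (-3, -1): distance² to centre = 21.25 ≤ 21.25, so it lies inside.
All remaining points lie in this disk, and no smaller disk contains both endpoints, so this is the minimum enclosing circle.
Diameter = 2r = 2√(21.25) ≈ 9.220.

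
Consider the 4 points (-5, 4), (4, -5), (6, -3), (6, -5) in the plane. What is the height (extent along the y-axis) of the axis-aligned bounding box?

9

max y = 4, min y = -5, so height = 9.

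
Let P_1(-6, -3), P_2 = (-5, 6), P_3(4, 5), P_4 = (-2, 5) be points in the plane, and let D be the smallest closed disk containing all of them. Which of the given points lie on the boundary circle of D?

The farthest pair is P_1–P_3 with squared distance 164. The circle on this segment as diameter has centre (-1, 1) and r² = 164/4 = 41.
Check P_2: distance² to centre = 41 ≤ 41, so it lies inside.
All remaining points lie in this disk, and no smaller disk contains both endpoints, so this is the minimum enclosing circle.
The points at distance exactly r from the centre are P_1, P_2, P_3 — 3 points.

P_1, P_2, P_3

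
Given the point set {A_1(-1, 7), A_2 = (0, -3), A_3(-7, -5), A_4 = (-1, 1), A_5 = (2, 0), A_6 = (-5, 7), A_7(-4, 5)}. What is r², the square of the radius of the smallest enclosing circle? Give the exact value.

A smallest enclosing disk is always determined by at most three of the input points on its boundary.
The farthest pair is A_1–A_3 with squared distance 180. The circle on this segment as diameter has centre (-4, 1) and r² = 180/4 = 45.
Check A_2: distance² to centre = 32 ≤ 45, so it lies inside.
All remaining points lie in this disk, and no smaller disk contains both endpoints, so this is the minimum enclosing circle.

45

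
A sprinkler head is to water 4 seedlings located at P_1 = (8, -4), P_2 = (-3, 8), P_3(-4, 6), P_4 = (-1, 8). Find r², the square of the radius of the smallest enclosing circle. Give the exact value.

A smallest enclosing disk is always determined by at most three of the input points on its boundary.
The farthest pair is P_1–P_2 with squared distance 265. The circle on this segment as diameter has centre (2.5, 2) and r² = 265/4 = 66.25.
Check P_3: distance² to centre = 58.25 ≤ 66.25, so it lies inside.
All remaining points lie in this disk, and no smaller disk contains both endpoints, so this is the minimum enclosing circle.

66.25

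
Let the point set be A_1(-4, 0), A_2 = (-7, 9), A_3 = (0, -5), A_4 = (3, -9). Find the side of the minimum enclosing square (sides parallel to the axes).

18

The bounding box has width 10 and height 18.
An axis-aligned square enclosing the set must have side ≥ max(width, height).
So the minimum side is max(10, 18) = 18.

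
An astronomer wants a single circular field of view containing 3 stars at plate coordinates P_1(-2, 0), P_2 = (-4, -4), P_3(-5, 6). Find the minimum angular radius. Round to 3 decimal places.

5.025

Side lengths²: P_1P_2² = 20, P_1P_3² = 45, P_2P_3² = 101.
Since P_2P_3² = 101 ≥ 45 + 20 = 65, the angle opposite P_2P_3 is not acute, so the smallest enclosing circle has P_2P_3 as diameter.
Centre = midpoint of P_2P_3 = (-4.5, 1), r² = 101/4 = 25.25.
r = √(25.25) ≈ 5.025.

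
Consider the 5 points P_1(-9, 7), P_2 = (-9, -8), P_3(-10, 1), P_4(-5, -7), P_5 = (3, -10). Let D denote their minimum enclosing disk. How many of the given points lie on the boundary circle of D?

2

The minimum enclosing circle of a finite set is fixed by two of the points (as a diameter) or three (as a circumcircle).
The farthest pair is P_1–P_5 with squared distance 433. The circle on this segment as diameter has centre (-3, -1.5) and r² = 433/4 = 108.25.
Check P_2: distance² to centre = 78.25 ≤ 108.25, so it lies inside.
All remaining points lie in this disk, and no smaller disk contains both endpoints, so this is the minimum enclosing circle.
The points at distance exactly r from the centre are P_1, P_5 — 2 points.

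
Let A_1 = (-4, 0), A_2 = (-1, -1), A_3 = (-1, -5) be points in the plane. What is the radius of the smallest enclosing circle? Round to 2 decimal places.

Side lengths²: A_1A_2² = 10, A_1A_3² = 34, A_2A_3² = 16.
Since A_1A_3² = 34 ≥ 16 + 10 = 26, the angle opposite A_1A_3 is not acute, so the smallest enclosing circle has A_1A_3 as diameter.
Centre = midpoint of A_1A_3 = (-2.5, -2.5), r² = 34/4 = 8.5.
r = √(8.5) ≈ 2.92.

2.92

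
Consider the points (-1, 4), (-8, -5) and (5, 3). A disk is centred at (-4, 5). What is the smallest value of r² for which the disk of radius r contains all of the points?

The required radius is the distance from (-4, 5) to the farthest point.
Squared distances: 10, 116, 85.
Maximum is 116, attained at (-8, -5).

116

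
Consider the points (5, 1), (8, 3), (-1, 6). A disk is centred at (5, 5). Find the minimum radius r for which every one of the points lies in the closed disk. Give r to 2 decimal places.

6.08

The required radius is the distance from (5, 5) to the farthest point.
Squared distances: 16, 13, 37.
Maximum is 37, attained at (-1, 6).
r = √37 ≈ 6.08.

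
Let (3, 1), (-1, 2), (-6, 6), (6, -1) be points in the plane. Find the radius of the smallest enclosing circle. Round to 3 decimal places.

The minimum enclosing circle of a finite set is fixed by two of the points (as a diameter) or three (as a circumcircle).
The farthest pair is (-6, 6)–(6, -1) with squared distance 193. The circle on this segment as diameter has centre (0, 2.5) and r² = 193/4 = 48.25.
Check (3, 1): distance² to centre = 11.25 ≤ 48.25, so it lies inside.
All remaining points lie in this disk, and no smaller disk contains both endpoints, so this is the minimum enclosing circle.
r = √(48.25) ≈ 6.946.

6.946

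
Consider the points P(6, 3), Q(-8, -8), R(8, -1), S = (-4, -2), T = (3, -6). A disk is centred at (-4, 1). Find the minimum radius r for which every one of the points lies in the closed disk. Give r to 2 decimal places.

The required radius is the distance from (-4, 1) to the farthest point.
Squared distances: 104, 97, 148, 9, 98.
Maximum is 148, attained at R.
r = √148 ≈ 12.17.

12.17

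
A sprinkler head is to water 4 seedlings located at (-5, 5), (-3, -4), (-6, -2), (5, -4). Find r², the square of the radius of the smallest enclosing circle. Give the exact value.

The minimum enclosing circle of a finite set is fixed by two of the points (as a diameter) or three (as a circumcircle).
The farthest pair is (-5, 5)–(5, -4) with squared distance 181. The circle on this segment as diameter has centre (0, 0.5) and r² = 181/4 = 45.25.
Check (-3, -4): distance² to centre = 29.25 ≤ 45.25, so it lies inside.
All remaining points lie in this disk, and no smaller disk contains both endpoints, so this is the minimum enclosing circle.

45.25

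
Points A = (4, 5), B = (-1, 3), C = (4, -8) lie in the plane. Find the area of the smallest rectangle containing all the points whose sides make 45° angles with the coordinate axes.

In coordinates u = x + y, v = x − y the rectangle is axis-aligned; the map (x,y)→(u,v) scales areas by 2.
u-values: 9, 2, -4; range = 9 − (-4) = 13.
v-values: -1, -4, 12; range = 12 − (-4) = 16.
Area = (13 × 16) / 2 = 104.

104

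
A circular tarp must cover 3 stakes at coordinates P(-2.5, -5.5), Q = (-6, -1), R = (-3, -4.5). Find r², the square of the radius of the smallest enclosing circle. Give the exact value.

8.125

Side lengths²: PQ² = 32.5, PR² = 1.25, QR² = 21.25.
Since PQ² = 32.5 ≥ 21.25 + 1.25 = 22.5, the angle opposite PQ is not acute, so the smallest enclosing circle has PQ as diameter.
Centre = midpoint of PQ = (-4.25, -3.25), r² = 32.5/4 = 8.125.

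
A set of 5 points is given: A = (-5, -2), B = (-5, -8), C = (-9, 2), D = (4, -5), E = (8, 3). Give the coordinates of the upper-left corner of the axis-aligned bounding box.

(-9, 3)

x-range [-9, 8], y-range [-8, 3].
The upper-left corner is (-9, 3).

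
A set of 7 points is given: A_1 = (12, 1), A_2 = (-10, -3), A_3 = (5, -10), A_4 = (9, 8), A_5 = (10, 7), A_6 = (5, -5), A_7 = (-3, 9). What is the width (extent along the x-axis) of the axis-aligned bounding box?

max x = 12, min x = -10, so width = 22.

22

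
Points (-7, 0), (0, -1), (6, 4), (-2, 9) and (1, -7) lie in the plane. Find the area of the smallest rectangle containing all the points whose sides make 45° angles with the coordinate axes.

161.5

In coordinates u = x + y, v = x − y the rectangle is axis-aligned; the map (x,y)→(u,v) scales areas by 2.
u-values: -7, -1, 10, 7, -6; range = 10 − (-7) = 17.
v-values: -7, 1, 2, -11, 8; range = 8 − (-11) = 19.
Area = (17 × 19) / 2 = 161.5.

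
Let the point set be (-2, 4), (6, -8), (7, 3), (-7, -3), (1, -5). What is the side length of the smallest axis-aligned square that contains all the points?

14

The bounding box has width 14 and height 12.
An axis-aligned square enclosing the set must have side ≥ max(width, height).
So the minimum side is max(14, 12) = 14.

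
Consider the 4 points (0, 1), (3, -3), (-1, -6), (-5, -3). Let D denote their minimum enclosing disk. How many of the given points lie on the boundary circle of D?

A smallest enclosing disk is always determined by at most three of the input points on its boundary.
The minimum enclosing circle is determined by three boundary points: (0, 1), (3, -3), (-5, -3).
Their circumcentre is (-1, -2.875) with r² = 16.015625.
The farthest remaining point (-1, -6) is at distance² 9.765625 ≤ 16.015625.
The points at distance exactly r from the centre are (0, 1), (3, -3), (-5, -3) — 3 points.

3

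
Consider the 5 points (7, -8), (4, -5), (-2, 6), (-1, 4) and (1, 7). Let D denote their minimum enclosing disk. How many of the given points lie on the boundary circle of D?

2

The farthest pair is (7, -8)–(-2, 6) with squared distance 277. The circle on this segment as diameter has centre (2.5, -1) and r² = 277/4 = 69.25.
Check (4, -5): distance² to centre = 18.25 ≤ 69.25, so it lies inside.
All remaining points lie in this disk, and no smaller disk contains both endpoints, so this is the minimum enclosing circle.
The points at distance exactly r from the centre are (7, -8), (-2, 6) — 2 points.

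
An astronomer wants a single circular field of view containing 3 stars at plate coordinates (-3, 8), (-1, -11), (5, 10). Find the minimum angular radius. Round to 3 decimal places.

Call the three points A, B, C in the order given.
Side lengths²: AB² = 365, AC² = 68, BC² = 477.
Since BC² = 477 ≥ 365 + 68 = 433, the angle opposite BC is not acute, so the smallest enclosing circle has BC as diameter.
Centre = midpoint of BC = (2, -0.5), r² = 477/4 = 119.25.
r = √(119.25) ≈ 10.920.

10.920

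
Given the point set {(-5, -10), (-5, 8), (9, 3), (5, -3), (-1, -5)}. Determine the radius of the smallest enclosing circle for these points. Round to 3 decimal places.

10.143

By Welzl's lemma the MEC is supported by two points (diametrically opposite) or three points (on a circumcircle).
The minimum enclosing circle is determined by three boundary points: (-5, -10), (-5, 8), (9, 3).
Their circumcentre is (-9/28, -1) with r² = 80665/784.
The farthest remaining point (5, -3) is at distance² 25337/784 ≤ 80665/784.
r = √(80665/784) ≈ 10.143.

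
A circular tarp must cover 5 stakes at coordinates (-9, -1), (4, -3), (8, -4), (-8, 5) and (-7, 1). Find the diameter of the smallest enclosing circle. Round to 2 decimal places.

18.36

The farthest pair is (8, -4)–(-8, 5) with squared distance 337. The circle on this segment as diameter has centre (0, 0.5) and r² = 337/4 = 84.25.
Check (-9, -1): distance² to centre = 83.25 ≤ 84.25, so it lies inside.
All remaining points lie in this disk, and no smaller disk contains both endpoints, so this is the minimum enclosing circle.
Diameter = 2r = 2√(84.25) ≈ 18.36.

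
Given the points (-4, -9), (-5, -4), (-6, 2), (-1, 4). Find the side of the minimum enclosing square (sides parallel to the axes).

The bounding box has width 5 and height 13.
An axis-aligned square enclosing the set must have side ≥ max(width, height).
So the minimum side is max(5, 13) = 13.

13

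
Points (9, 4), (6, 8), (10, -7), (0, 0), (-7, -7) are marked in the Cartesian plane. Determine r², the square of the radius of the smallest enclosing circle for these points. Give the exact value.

47477/450

A smallest enclosing disk is always determined by at most three of the input points on its boundary.
The minimum enclosing circle is determined by three boundary points: (6, 8), (10, -7), (-7, -7).
Their circumcentre is (1.5, -37/30) with r² = 47477/450.
The farthest remaining point (9, 4) is at distance² 37637/450 ≤ 47477/450.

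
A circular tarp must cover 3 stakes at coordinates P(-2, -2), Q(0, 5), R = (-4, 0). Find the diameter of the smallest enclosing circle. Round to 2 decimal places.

7.28

Side lengths²: PQ² = 53, PR² = 8, QR² = 41.
Since PQ² = 53 ≥ 41 + 8 = 49, the angle opposite PQ is not acute, so the smallest enclosing circle has PQ as diameter.
Centre = midpoint of PQ = (-1, 1.5), r² = 53/4 = 13.25.
Diameter = 2r = 2√(13.25) ≈ 7.28.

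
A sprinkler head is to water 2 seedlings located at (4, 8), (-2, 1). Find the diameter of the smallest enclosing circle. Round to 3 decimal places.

9.220

The smallest circle enclosing two points has them as diameter endpoints.
Centre = midpoint = (1, 4.5); r² = |(4, 8)−(-2, 1)|²/4 = 85/4 = 21.25.
Diameter = 2r = 2√(21.25) ≈ 9.220.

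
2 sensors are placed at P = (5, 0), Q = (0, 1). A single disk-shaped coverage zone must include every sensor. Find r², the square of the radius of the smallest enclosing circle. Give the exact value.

6.5

The smallest circle enclosing two points has them as diameter endpoints.
Centre = midpoint = (2.5, 0.5); r² = |PQ|²/4 = 26/4 = 6.5.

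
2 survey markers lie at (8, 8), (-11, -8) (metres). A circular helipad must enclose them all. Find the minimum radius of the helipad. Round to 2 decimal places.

The smallest circle enclosing two points has them as diameter endpoints.
Centre = midpoint = (-1.5, 0); r² = |(8, 8)−(-11, -8)|²/4 = 617/4 = 154.25.
r = √(154.25) ≈ 12.42.

12.42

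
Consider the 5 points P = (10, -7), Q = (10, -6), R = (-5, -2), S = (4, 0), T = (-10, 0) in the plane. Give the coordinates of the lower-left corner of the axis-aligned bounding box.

(-10, -7)

x-range [-10, 10], y-range [-7, 0].
The lower-left corner is (-10, -7).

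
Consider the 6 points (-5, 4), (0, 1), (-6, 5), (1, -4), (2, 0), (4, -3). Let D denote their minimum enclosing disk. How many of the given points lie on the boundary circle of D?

By Welzl's lemma the MEC is supported by two points (diametrically opposite) or three points (on a circumcircle).
The farthest pair is (-6, 5)–(4, -3) with squared distance 164. The circle on this segment as diameter has centre (-1, 1) and r² = 164/4 = 41.
Check (-5, 4): distance² to centre = 25 ≤ 41, so it lies inside.
All remaining points lie in this disk, and no smaller disk contains both endpoints, so this is the minimum enclosing circle.
The points at distance exactly r from the centre are (-6, 5), (4, -3) — 2 points.

2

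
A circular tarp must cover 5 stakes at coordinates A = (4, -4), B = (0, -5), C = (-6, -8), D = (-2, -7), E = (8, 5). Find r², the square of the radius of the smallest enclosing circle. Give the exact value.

A smallest enclosing disk is always determined by at most three of the input points on its boundary.
The farthest pair is C–E with squared distance 365. The circle on this segment as diameter has centre (1, -1.5) and r² = 365/4 = 91.25.
Check A: distance² to centre = 15.25 ≤ 91.25, so it lies inside.
All remaining points lie in this disk, and no smaller disk contains both endpoints, so this is the minimum enclosing circle.

91.25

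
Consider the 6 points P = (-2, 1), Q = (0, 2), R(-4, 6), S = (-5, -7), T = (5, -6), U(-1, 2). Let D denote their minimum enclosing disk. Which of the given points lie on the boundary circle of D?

The minimum enclosing circle is determined by three boundary points: R, S, T.
Their circumcentre is (-49/86, -69/86) with r² = 214625/3698.
The farthest remaining point Q is at distance² 30241/3698 ≤ 214625/3698.
The points at distance exactly r from the centre are R, S, T — 3 points.

R, S, T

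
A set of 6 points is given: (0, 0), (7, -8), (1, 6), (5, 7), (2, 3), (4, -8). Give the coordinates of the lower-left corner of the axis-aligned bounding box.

x-range [0, 7], y-range [-8, 7].
The lower-left corner is (0, -8).

(0, -8)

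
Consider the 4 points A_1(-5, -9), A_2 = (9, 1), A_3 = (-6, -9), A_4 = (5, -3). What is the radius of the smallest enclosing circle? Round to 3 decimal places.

9.014

The minimum enclosing circle of a finite set is fixed by two of the points (as a diameter) or three (as a circumcircle).
The farthest pair is A_2–A_3 with squared distance 325. The circle on this segment as diameter has centre (1.5, -4) and r² = 325/4 = 81.25.
Check A_1: distance² to centre = 67.25 ≤ 81.25, so it lies inside.
All remaining points lie in this disk, and no smaller disk contains both endpoints, so this is the minimum enclosing circle.
r = √(81.25) ≈ 9.014.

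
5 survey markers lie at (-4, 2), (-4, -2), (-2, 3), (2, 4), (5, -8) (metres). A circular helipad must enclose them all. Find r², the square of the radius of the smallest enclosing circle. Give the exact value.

By Welzl's lemma the MEC is supported by two points (diametrically opposite) or three points (on a circumcircle).
The minimum enclosing circle is determined by three boundary points: (-4, 2), (2, 4), (5, -8).
Their circumcentre is (23/26, -69/26) with r² = 15385/338.
The farthest remaining point (-2, 3) is at distance² 13617/338 ≤ 15385/338.

15385/338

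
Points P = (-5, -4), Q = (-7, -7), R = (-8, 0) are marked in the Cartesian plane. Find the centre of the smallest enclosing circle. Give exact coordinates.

(-7.5, -3.5)

Side lengths²: PQ² = 13, PR² = 25, QR² = 50.
Since QR² = 50 ≥ 25 + 13 = 38, the angle opposite QR is not acute, so the smallest enclosing circle has QR as diameter.
Centre = midpoint of QR = (-7.5, -3.5), r² = 50/4 = 12.5.
Centre = (-7.5, -3.5).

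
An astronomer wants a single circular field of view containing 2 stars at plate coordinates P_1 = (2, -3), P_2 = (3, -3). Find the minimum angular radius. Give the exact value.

0.5

The smallest circle enclosing two points has them as diameter endpoints.
Centre = midpoint = (2.5, -3); r² = |P_1P_2|²/4 = 1/4 = 0.25.
r = √(0.25) = 0.5.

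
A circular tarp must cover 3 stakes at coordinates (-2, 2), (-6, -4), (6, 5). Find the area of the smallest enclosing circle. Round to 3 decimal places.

176.715

Call the three points A, B, C in the order given.
Side lengths²: AB² = 52, AC² = 73, BC² = 225.
Since BC² = 225 ≥ 73 + 52 = 125, the angle opposite BC is not acute, so the smallest enclosing circle has BC as diameter.
Centre = midpoint of BC = (0, 0.5), r² = 225/4 = 56.25.
Area = π·r² = π·56.25 ≈ 176.715.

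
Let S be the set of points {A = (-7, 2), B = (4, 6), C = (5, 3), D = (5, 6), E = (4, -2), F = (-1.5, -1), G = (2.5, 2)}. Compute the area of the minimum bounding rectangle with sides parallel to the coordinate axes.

x ranges over [-7, 5], width 12.
y ranges over [-2, 6], height 8.
Area = 12 × 8 = 96.

96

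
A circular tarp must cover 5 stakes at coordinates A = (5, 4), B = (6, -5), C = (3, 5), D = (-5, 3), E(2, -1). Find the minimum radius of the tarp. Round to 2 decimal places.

The farthest pair is B–D with squared distance 185. The circle on this segment as diameter has centre (0.5, -1) and r² = 185/4 = 46.25.
Check A: distance² to centre = 45.25 ≤ 46.25, so it lies inside.
All remaining points lie in this disk, and no smaller disk contains both endpoints, so this is the minimum enclosing circle.
r = √(46.25) ≈ 6.80.

6.80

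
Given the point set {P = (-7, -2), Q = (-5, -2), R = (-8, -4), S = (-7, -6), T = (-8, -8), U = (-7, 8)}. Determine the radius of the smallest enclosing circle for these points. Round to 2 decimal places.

By Welzl's lemma the MEC is supported by two points (diametrically opposite) or three points (on a circumcircle).
The farthest pair is T–U with squared distance 257. The circle on this segment as diameter has centre (-7.5, 0) and r² = 257/4 = 64.25.
Check P: distance² to centre = 4.25 ≤ 64.25, so it lies inside.
All remaining points lie in this disk, and no smaller disk contains both endpoints, so this is the minimum enclosing circle.
r = √(64.25) ≈ 8.02.

8.02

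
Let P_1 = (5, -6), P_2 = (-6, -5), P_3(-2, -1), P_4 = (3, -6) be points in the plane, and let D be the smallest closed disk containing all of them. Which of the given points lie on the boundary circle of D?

P_1, P_2

By Welzl's lemma the MEC is supported by two points (diametrically opposite) or three points (on a circumcircle).
The farthest pair is P_1–P_2 with squared distance 122. The circle on this segment as diameter has centre (-0.5, -5.5) and r² = 122/4 = 30.5.
Check P_3: distance² to centre = 22.5 ≤ 30.5, so it lies inside.
All remaining points lie in this disk, and no smaller disk contains both endpoints, so this is the minimum enclosing circle.
The points at distance exactly r from the centre are P_1, P_2 — 2 points.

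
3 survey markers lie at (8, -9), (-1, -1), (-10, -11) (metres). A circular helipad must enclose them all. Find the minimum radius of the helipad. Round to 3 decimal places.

9.055

Call the three points A, B, C in the order given.
Side lengths²: AB² = 145, AC² = 328, BC² = 181.
Since AC² = 328 ≥ 181 + 145 = 326, the angle opposite AC is not acute, so the smallest enclosing circle has AC as diameter.
Centre = midpoint of AC = (-1, -10), r² = 328/4 = 82.
r = √82 ≈ 9.055.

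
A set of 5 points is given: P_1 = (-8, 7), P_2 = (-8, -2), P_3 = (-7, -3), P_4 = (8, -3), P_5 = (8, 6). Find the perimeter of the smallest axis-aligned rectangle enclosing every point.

Width = max x − min x = 8 − (-8) = 16.
Height = max y − min y = 7 − (-3) = 10.
Perimeter = 2(16 + 10) = 52.

52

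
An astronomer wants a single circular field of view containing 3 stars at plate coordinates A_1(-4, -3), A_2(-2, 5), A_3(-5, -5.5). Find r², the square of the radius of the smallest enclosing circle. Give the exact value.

Side lengths²: A_1A_2² = 68, A_1A_3² = 7.25, A_2A_3² = 119.25.
Since A_2A_3² = 119.25 ≥ 68 + 7.25 = 75.25, the angle opposite A_2A_3 is not acute, so the smallest enclosing circle has A_2A_3 as diameter.
Centre = midpoint of A_2A_3 = (-3.5, -0.25), r² = 119.25/4 = 29.8125.

29.8125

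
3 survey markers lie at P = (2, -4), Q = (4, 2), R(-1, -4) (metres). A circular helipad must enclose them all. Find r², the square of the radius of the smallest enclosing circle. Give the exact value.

15.25

Side lengths²: PQ² = 40, PR² = 9, QR² = 61.
Since QR² = 61 ≥ 40 + 9 = 49, the angle opposite QR is not acute, so the smallest enclosing circle has QR as diameter.
Centre = midpoint of QR = (1.5, -1), r² = 61/4 = 15.25.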